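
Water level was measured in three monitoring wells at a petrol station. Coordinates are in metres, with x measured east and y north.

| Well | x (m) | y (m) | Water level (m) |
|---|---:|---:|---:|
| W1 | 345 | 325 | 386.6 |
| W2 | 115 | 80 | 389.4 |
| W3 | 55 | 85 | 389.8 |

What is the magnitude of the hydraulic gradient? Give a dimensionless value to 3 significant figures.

0.00854

With h = a·x + b·y + c and W1 as origin, the differences give:
  (-230)·a + (-245)·b = +2.8
  (-290)·a + (-240)·b = +3.2
Eliminate b (×(-240) and ×(-245), subtract): -15850·a = 112.00 → a = ∂h/∂x = -0.007066
Back-substitute: b = ∂h/∂y = -0.004795.
|∇h| = √(-0.007066² + -0.004795²) = 0.008539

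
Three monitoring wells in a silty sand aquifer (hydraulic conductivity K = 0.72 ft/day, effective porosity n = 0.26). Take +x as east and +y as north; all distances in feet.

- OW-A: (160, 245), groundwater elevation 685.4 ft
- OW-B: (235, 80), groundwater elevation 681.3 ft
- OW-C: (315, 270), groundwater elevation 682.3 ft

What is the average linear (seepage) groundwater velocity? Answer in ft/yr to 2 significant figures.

Taking OW-A as reference: OW-B−OW-A = (75, -165, -4.1); OW-C−OW-A = (155, 25, -3.1).
Determinant of the coordinate differences = 75·25 − 155·(-165) = 27450.
∂h/∂x = [(-4.1)·25 − (-3.1)·(-165)] / 27450 = -0.02237
∂h/∂y = [75·(-3.1) − 155·(-4.1)] / 27450 = +0.01468
|∇h| = √(-0.02237² + 0.01468²) = 0.02676
Seepage velocity v = K·i/n = 0.72 × 0.02676 / 0.26 = 0.0741 ft/day = 27.07 ft/yr.

27 ft/yr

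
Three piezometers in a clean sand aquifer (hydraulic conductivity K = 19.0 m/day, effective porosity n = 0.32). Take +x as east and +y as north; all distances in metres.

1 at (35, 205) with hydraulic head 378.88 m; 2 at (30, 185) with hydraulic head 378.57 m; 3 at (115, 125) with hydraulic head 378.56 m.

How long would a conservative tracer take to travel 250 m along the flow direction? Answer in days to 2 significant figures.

260 days

Taking 1 as reference: 2−1 = (-5, -20, -0.31); 3−1 = (80, -80, -0.32).
Determinant of the coordinate differences = (-5)·(-80) − 80·(-20) = 2000.
∂h/∂x = [(-0.31)·(-80) − (-0.32)·(-20)] / 2000 = +0.009200
∂h/∂y = [(-5)·(-0.32) − 80·(-0.31)] / 2000 = +0.01320
|∇h| = √(0.009200² + 0.01320²) = 0.01609
Seepage velocity v = K·i/n = 19.0 × 0.01609 / 0.32 = 0.9553 m/day.
t = 250 / 0.9553 = 261.7 days.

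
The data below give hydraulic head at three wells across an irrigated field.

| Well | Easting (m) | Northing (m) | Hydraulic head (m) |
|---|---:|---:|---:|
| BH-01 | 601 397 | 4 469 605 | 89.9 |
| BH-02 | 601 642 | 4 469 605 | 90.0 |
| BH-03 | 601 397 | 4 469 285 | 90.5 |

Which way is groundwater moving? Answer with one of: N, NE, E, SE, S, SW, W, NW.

∂h/∂x = (90.0 − 89.9) / (601642 − 601397) = +0.0004082
∂h/∂y = (90.5 − 89.9) / (4469285 − 4469605) = -0.001875
Flow = −∇h = (-0.0004082 east, +0.001875 north), which points north.

N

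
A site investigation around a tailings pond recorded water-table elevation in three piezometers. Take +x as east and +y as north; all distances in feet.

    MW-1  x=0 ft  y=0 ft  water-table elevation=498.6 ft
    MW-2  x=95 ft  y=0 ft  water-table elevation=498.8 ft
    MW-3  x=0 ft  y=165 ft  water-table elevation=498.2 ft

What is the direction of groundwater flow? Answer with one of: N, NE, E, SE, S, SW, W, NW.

NW

∂h/∂x = (498.8 − 498.6) / (95 − 0) = +0.002105
∂h/∂y = (498.2 − 498.6) / (165 − 0) = -0.002424
Flow = −∇h = (-0.002105 east, +0.002424 north), which points northwest.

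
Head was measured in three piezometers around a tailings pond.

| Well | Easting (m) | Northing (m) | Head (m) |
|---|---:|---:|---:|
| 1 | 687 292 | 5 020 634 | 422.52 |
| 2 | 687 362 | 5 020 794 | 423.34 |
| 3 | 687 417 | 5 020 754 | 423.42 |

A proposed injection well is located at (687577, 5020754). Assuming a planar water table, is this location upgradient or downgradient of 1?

With h = a·x + b·y + c and 1 as origin, the differences give:
  70·a + 160·b = +0.82
  125·a + 120·b = +0.90
Eliminate b (×120 and ×160, subtract): -11600·a = -45.600 → a = ∂h/∂x = +0.003931
Back-substitute: b = ∂h/∂y = +0.003405.
Head at (687577, 5020754) = 422.52 + (+0.003931)·(285) + (+0.003405)·(120) = 424.05 m.
That is higher than the 422.52 m at 1, so the point is upgradient.

upgradient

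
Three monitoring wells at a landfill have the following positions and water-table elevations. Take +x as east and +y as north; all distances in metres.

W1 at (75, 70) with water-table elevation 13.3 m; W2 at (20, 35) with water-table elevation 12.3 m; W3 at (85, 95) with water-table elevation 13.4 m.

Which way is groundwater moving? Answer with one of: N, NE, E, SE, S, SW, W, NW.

W

Three-point gradient (reference W1): Δ to W2 = (-55, -35, -1.0), Δ to W3 = (10, 25, +0.1).
∂h/∂x = +0.02098, ∂h/∂y = -0.004390 (det = -1025).
Flow = −∇h = (-0.02098 east, +0.004390 north), which points west.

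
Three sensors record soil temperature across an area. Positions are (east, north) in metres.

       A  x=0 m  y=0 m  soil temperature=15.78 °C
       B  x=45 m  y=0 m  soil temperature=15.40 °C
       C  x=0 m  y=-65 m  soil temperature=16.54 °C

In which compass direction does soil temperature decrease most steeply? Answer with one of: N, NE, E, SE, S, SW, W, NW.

NE

∂T/∂x = (15.40 − 15.78) / (45 − 0) = -0.008444
∂T/∂y = (16.54 − 15.78) / (-65 − 0) = -0.01169
Steepest decrease is along −∇f = (+0.008444 E, +0.01169 N) → northeast.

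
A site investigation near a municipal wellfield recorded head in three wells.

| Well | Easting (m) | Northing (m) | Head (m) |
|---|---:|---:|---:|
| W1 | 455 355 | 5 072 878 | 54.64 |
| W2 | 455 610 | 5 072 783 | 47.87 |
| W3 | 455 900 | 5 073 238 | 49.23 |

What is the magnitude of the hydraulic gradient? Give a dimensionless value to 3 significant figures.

With h = a·x + b·y + c and W1 as origin, the differences give:
  255·a + (-95)·b = -6.77
  545·a + 360·b = -5.41
Eliminate b (×360 and ×(-95), subtract): 143575·a = -2951.150 → a = ∂h/∂x = -0.02055
Back-substitute: b = ∂h/∂y = +0.01609.
|∇h| = √(-0.02055² + 0.01609²) = 0.0261

0.0261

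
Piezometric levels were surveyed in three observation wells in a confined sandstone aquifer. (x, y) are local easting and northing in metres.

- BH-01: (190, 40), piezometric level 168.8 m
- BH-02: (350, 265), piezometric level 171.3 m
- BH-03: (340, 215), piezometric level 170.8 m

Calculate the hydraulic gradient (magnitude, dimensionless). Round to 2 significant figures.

0.0098

Differences from BH-01: to BH-02 (Δx, Δy, Δh) = (160, 225, +2.5); to BH-03 = (150, 175, +2.0).
Solve a·Δx + b·Δy = Δh: det = 160·175 − 150·225 = -5750.
∂h/∂x = [(+2.5)·175 − (+2.0)·225] / -5750 = +0.002174
∂h/∂y = [160·(+2.0) − 150·(+2.5)] / -5750 = +0.009565
|∇h| = √(0.002174² + 0.009565²) = 0.009809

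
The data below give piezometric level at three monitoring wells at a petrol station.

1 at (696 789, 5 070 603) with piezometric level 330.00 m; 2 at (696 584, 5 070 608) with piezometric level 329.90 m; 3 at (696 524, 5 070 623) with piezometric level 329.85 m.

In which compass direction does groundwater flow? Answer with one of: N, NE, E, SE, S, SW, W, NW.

With h = a·x + b·y + c and 1 as origin, the differences give:
  (-205)·a + 5·b = -0.10
  (-265)·a + 20·b = -0.15
Eliminate b (×20 and ×5, subtract): -2775·a = -1.250 → a = ∂h/∂x = +0.0004505
Back-substitute: b = ∂h/∂y = -0.001532.
Flow = −∇h = (-0.0004505 east, +0.001532 north), which points north.

N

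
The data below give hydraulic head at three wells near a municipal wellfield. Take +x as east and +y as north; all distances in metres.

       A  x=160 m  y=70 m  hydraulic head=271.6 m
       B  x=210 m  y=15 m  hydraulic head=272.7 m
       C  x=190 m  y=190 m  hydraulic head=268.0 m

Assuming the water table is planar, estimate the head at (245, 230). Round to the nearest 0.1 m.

266.4 m

Taking A as reference: B−A = (50, -55, +1.1); C−A = (30, 120, -3.6).
Determinant of the coordinate differences = 50·120 − 30·(-55) = 7650.
∂h/∂x = [(+1.1)·120 − (-3.6)·(-55)] / 7650 = -0.008627
∂h/∂y = [50·(-3.6) − 30·(+1.1)] / 7650 = -0.02784
h(245, 230) = 271.6 + (-0.008627)·(85) + (-0.02784)·(160) = 271.6 -0.733 -4.455 = 266.412 m.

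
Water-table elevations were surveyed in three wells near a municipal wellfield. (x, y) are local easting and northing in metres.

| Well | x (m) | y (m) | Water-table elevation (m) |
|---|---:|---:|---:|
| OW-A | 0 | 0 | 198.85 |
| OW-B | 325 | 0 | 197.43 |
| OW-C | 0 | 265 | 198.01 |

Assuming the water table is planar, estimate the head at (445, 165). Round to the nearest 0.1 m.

∂h/∂x = (197.43 − 198.85) / (325 − 0) = -0.004369
∂h/∂y = (198.01 − 198.85) / (265 − 0) = -0.003170
h(445, 165) = 198.85 + (-0.004369)·(445) + (-0.003170)·(165) = 198.85 -1.944 -0.523 = 196.383 m.

196.4 m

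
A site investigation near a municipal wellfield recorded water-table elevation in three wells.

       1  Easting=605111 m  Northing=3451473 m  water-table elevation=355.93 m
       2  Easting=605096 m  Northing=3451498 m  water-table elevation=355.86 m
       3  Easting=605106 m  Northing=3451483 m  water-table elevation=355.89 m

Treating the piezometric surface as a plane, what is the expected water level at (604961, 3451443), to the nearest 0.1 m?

Differences from 1: to 2 (Δx, Δy, Δh) = (-15, 25, -0.07); to 3 = (-5, 10, -0.04).
Solve a·Δx + b·Δy = Δh: det = (-15)·10 − (-5)·25 = -25.
∂h/∂x = [(-0.07)·10 − (-0.04)·25] / -25 = -0.01200
∂h/∂y = [(-15)·(-0.04) − (-5)·(-0.07)] / -25 = -0.01000
h(604961, 3451443) = 355.93 + (-0.01200)·(-150) + (-0.01000)·(-30) = 355.93 +1.800 +0.300 = 358.030 m.

358.0 m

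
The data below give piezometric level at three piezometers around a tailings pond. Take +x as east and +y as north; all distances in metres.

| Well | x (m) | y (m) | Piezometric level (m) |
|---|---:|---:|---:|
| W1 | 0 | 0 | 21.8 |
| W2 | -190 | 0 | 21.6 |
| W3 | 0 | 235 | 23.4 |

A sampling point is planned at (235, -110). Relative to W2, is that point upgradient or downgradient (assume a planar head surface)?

downgradient

∂h/∂x = (21.6 − 21.8) / (-190 − 0) = +0.001053
∂h/∂y = (23.4 − 21.8) / (235 − 0) = +0.006809
Head at (235, -110) = 21.8 + (+0.001053)·(235) + (+0.006809)·(-110) = 21.30 m.
That is lower than the 21.6 m at W2, so the point is downgradient.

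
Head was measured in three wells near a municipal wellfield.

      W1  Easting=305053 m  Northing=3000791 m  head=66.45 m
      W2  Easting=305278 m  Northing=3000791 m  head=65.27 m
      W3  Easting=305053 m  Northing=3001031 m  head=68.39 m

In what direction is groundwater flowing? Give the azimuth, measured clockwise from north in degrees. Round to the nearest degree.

147°

∂h/∂x = (65.27 − 66.45) / (305278 − 305053) = -0.005244
∂h/∂y = (68.39 − 66.45) / (3001031 − 3000791) = +0.008083
Flow direction (−∇h) has components (+0.005244 E, -0.008083 N).
Azimuth = atan2(E, N) = atan2(+0.005244, -0.008083) = 147.0° ≈ 147°.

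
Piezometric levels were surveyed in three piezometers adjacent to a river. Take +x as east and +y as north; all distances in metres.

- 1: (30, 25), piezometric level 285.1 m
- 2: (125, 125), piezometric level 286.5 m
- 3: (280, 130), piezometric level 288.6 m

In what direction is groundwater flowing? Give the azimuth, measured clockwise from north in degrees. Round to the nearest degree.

Differences from 1: to 2 (Δx, Δy, Δh) = (95, 100, +1.4); to 3 = (250, 105, +3.5).
Solve a·Δx + b·Δy = Δh: det = 95·105 − 250·100 = -15025.
∂h/∂x = [(+1.4)·105 − (+3.5)·100] / -15025 = +0.01351
∂h/∂y = [95·(+3.5) − 250·(+1.4)] / -15025 = +0.001165
Flow direction (−∇h) has components (-0.01351 E, -0.001165 N).
Azimuth = atan2(E, N) = atan2(-0.01351, -0.001165) = 265.1° ≈ 265°.

265°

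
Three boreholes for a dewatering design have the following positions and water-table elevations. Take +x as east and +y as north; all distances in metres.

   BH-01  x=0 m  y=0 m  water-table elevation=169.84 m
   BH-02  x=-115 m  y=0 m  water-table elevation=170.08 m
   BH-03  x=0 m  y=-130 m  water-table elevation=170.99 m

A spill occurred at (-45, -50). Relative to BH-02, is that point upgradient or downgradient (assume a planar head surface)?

∂h/∂x = (170.08 − 169.84) / (-115 − 0) = -0.002087
∂h/∂y = (170.99 − 169.84) / (-130 − 0) = -0.008846
Head at (-45, -50) = 169.84 + (-0.002087)·(-45) + (-0.008846)·(-50) = 170.38 m.
That is higher than the 170.08 m at BH-02, so the point is upgradient.

upgradient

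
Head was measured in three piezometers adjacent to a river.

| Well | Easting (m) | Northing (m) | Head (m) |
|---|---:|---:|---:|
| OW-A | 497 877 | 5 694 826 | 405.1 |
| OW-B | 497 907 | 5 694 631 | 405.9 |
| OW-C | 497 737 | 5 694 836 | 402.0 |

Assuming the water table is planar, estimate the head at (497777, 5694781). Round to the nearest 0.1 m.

402.9 m

With h = a·x + b·y + c and OW-A as origin, the differences give:
  30·a + (-195)·b = +0.8
  (-140)·a + 10·b = -3.1
Eliminate b (×10 and ×(-195), subtract): -27000·a = -596.50 → a = ∂h/∂x = +0.02209
Back-substitute: b = ∂h/∂y = -0.0007037.
h(497777, 5694781) = 405.1 + (+0.02209)·(-100) + (-0.0007037)·(-45) = 405.1 -2.209 +0.032 = 402.922 m.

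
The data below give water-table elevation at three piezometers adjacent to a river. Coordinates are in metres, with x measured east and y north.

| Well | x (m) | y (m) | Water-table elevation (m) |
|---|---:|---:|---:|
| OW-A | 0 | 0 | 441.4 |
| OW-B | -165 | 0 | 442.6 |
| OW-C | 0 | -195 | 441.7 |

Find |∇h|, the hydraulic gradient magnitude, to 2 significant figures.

0.0074

∂h/∂x = (442.6 − 441.4) / (-165 − 0) = -0.007273
∂h/∂y = (441.7 − 441.4) / (-195 − 0) = -0.001538
|∇h| = √(-0.007273² + -0.001538²) = 0.007434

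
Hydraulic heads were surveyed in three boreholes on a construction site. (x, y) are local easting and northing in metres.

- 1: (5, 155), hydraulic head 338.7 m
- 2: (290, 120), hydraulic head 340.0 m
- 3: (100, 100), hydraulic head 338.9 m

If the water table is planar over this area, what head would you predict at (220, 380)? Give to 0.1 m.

Differences from 1: to 2 (Δx, Δy, Δh) = (285, -35, +1.3); to 3 = (95, -55, +0.2).
Solve a·Δx + b·Δy = Δh: det = 285·(-55) − 95·(-35) = -12350.
∂h/∂x = [(+1.3)·(-55) − (+0.2)·(-35)] / -12350 = +0.005223
∂h/∂y = [285·(+0.2) − 95·(+1.3)] / -12350 = +0.005385
h(220, 380) = 338.7 + (+0.005223)·(215) + (+0.005385)·(225) = 338.7 +1.123 +1.212 = 341.034 m.

341.0 m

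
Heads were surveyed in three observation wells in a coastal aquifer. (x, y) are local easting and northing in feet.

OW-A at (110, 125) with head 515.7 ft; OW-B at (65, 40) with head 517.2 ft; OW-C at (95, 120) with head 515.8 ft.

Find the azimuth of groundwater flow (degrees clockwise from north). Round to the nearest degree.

Three-point gradient (reference OW-A): Δ to OW-B = (-45, -85, +1.5), Δ to OW-C = (-15, -5, +0.1).
∂h/∂x = -0.0009524, ∂h/∂y = -0.01714 (det = -1050).
Flow direction (−∇h) has components (+0.0009524 E, +0.01714 N).
Azimuth = atan2(E, N) = atan2(+0.0009524, +0.01714) = 3.2° ≈ 003°.

003°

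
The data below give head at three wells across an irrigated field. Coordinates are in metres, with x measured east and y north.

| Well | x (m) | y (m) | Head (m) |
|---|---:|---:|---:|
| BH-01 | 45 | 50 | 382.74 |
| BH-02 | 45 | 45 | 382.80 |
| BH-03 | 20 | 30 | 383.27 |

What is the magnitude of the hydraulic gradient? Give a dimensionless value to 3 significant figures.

With h = a·x + b·y + c and BH-01 as origin, the differences give:
  0·a + (-5)·b = +0.06
  (-25)·a + (-20)·b = +0.53
Eliminate b (×(-20) and ×(-5), subtract): -125·a = 1.450 → a = ∂h/∂x = -0.01160
Back-substitute: b = ∂h/∂y = -0.01200.
|∇h| = √(-0.01160² + -0.01200²) = 0.01669

0.0167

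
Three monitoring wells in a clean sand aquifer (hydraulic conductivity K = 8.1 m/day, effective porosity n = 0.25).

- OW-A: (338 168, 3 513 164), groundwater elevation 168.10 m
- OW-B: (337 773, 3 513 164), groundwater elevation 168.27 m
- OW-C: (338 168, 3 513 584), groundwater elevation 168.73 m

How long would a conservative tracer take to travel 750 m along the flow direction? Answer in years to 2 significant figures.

∂h/∂x = (168.27 − 168.10) / (337773 − 338168) = -0.0004304
∂h/∂y = (168.73 − 168.10) / (3513584 − 3513164) = +0.001500
|∇h| = √(-0.0004304² + 0.001500²) = 0.001561
Seepage velocity v = K·i/n = 8.1 × 0.001561 / 0.25 = 0.05058 m/day.
t = 750 / 0.05058 = 1.483e+04 days = 40.6 years.

41 years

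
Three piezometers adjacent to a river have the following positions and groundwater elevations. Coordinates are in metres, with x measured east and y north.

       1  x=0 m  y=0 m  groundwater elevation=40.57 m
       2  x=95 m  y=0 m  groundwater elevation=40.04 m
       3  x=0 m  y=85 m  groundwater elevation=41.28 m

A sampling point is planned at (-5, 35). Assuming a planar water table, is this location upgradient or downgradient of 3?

∂h/∂x = (40.04 − 40.57) / (95 − 0) = -0.005579
∂h/∂y = (41.28 − 40.57) / (85 − 0) = +0.008353
Head at (-5, 35) = 40.57 + (-0.005579)·(-5) + (+0.008353)·(35) = 40.89 m.
That is lower than the 41.28 m at 3, so the point is downgradient.

downgradient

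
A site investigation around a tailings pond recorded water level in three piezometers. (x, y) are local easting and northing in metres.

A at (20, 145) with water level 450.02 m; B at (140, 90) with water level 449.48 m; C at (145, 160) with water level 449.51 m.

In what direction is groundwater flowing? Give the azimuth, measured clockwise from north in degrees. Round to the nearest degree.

100°

Three-point gradient (reference A): Δ to B = (120, -55, -0.54), Δ to C = (125, 15, -0.51).
∂h/∂x = -0.004167, ∂h/∂y = +0.0007262 (det = 8675).
Flow direction (−∇h) has components (+0.004167 E, -0.0007262 N).
Azimuth = atan2(E, N) = atan2(+0.004167, -0.0007262) = 99.9° ≈ 100°.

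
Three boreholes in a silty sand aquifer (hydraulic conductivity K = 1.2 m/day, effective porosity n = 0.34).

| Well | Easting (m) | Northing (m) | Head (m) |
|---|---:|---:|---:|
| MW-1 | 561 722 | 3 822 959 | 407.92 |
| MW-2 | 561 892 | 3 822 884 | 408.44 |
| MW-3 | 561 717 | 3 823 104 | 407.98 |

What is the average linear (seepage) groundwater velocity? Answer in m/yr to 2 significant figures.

Differences from MW-1: to MW-2 (Δx, Δy, Δh) = (170, -75, +0.52); to MW-3 = (-5, 145, +0.06).
Determinant of the coordinate differences = 170·145 − (-5)·(-75) = 24275.
∂h/∂x = [(+0.52)·145 − (+0.06)·(-75)] / 24275 = +0.003291
∂h/∂y = [170·(+0.06) − (-5)·(+0.52)] / 24275 = +0.0005273
|∇h| = √(0.003291² + 0.0005273²) = 0.003333
Seepage velocity v = K·i/n = 1.2 × 0.003333 / 0.34 = 0.01176 m/day = 4.295 m/yr.

4.3 m/yr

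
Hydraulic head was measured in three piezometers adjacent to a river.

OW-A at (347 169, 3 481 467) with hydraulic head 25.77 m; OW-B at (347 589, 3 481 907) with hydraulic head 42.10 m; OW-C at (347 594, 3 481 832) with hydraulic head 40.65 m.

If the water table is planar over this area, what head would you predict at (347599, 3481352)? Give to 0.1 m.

Taking OW-A as reference: OW-B−OW-A = (420, 440, +16.33); OW-C−OW-A = (425, 365, +14.88).
Solve a·Δx + b·Δy = Δh: det = 420·365 − 425·440 = -33700.
∂h/∂x = [(+16.33)·365 − (+14.88)·440] / -33700 = +0.01741
∂h/∂y = [420·(+14.88) − 425·(+16.33)] / -33700 = +0.02049
h(347599, 3481352) = 25.77 + (+0.01741)·(430) + (+0.02049)·(-115) = 25.77 +7.487 -2.357 = 30.900 m.

30.9 m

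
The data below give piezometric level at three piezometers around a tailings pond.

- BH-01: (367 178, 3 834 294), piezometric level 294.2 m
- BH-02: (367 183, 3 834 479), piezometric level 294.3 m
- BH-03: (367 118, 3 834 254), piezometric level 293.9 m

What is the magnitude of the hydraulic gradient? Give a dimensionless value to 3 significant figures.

Three-point gradient (reference BH-01): Δ to BH-02 = (5, 185, +0.1), Δ to BH-03 = (-60, -40, -0.3).
∂h/∂x = +0.004725, ∂h/∂y = +0.0004128 (det = 10900).
|∇h| = √(0.004725² + 0.0004128²) = 0.004743

0.00474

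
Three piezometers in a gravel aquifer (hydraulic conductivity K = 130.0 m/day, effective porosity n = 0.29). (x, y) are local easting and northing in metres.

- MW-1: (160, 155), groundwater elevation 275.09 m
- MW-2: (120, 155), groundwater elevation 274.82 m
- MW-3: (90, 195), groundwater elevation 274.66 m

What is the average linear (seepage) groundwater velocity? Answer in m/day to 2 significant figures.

Differences from MW-1: to MW-2 (Δx, Δy, Δh) = (-40, 0, -0.27); to MW-3 = (-70, 40, -0.43).
Determinant of the coordinate differences = (-40)·40 − (-70)·0 = -1600.
∂h/∂x = [(-0.27)·40 − (-0.43)·0] / -1600 = +0.006750
∂h/∂y = [(-40)·(-0.43) − (-70)·(-0.27)] / -1600 = +0.001063
|∇h| = √(0.006750² + 0.001063²) = 0.006833
Seepage velocity v = K·i/n = 130.0 × 0.006833 / 0.29 = 3.063 m/day.

3.1 m/day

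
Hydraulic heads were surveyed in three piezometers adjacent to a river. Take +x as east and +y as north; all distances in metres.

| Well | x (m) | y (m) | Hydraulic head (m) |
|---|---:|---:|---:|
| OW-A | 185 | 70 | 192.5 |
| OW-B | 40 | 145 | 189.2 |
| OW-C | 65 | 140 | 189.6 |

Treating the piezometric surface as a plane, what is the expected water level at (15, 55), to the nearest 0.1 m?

Taking OW-A as reference: OW-B−OW-A = (-145, 75, -3.3); OW-C−OW-A = (-120, 70, -2.9).
Determinant of the coordinate differences = (-145)·70 − (-120)·75 = -1150.
∂h/∂x = [(-3.3)·70 − (-2.9)·75] / -1150 = +0.01174
∂h/∂y = [(-145)·(-2.9) − (-120)·(-3.3)] / -1150 = -0.02130
h(15, 55) = 192.5 + (+0.01174)·(-170) + (-0.02130)·(-15) = 192.5 -1.996 +0.320 = 190.824 m.

190.8 m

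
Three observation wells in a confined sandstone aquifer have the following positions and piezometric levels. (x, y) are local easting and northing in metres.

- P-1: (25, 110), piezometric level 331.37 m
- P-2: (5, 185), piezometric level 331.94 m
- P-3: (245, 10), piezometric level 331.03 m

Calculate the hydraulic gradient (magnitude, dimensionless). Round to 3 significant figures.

0.00846

With h = a·x + b·y + c and P-1 as origin, the differences give:
  (-20)·a + 75·b = +0.57
  220·a + (-100)·b = -0.34
Eliminate b (×(-100) and ×75, subtract): -14500·a = -31.500 → a = ∂h/∂x = +0.002172
Back-substitute: b = ∂h/∂y = +0.008179.
|∇h| = √(0.002172² + 0.008179²) = 0.008462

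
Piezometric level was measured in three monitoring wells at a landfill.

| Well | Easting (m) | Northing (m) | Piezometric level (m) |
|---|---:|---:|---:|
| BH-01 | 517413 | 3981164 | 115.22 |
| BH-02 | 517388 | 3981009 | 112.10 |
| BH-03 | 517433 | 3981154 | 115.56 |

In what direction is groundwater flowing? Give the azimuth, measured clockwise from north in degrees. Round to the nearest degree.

237°

Differences from BH-01: to BH-02 (Δx, Δy, Δh) = (-25, -155, -3.12); to BH-03 = (20, -10, +0.34).
Solve a·Δx + b·Δy = Δh: det = (-25)·(-10) − 20·(-155) = 3350.
∂h/∂x = [(-3.12)·(-10) − (+0.34)·(-155)] / 3350 = +0.02504
∂h/∂y = [(-25)·(+0.34) − 20·(-3.12)] / 3350 = +0.01609
Flow direction (−∇h) has components (-0.02504 E, -0.01609 N).
Azimuth = atan2(E, N) = atan2(-0.02504, -0.01609) = 237.3° ≈ 237°.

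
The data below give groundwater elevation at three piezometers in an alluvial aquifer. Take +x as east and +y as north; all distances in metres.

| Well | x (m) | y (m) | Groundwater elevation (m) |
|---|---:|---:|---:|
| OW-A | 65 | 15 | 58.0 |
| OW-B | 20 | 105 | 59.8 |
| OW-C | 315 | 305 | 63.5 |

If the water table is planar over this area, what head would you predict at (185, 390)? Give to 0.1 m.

With h = a·x + b·y + c and OW-A as origin, the differences give:
  (-45)·a + 90·b = +1.8
  250·a + 290·b = +5.5
Eliminate b (×290 and ×90, subtract): -35550·a = 27.00 → a = ∂h/∂x = -0.0007595
Back-substitute: b = ∂h/∂y = +0.01962.
h(185, 390) = 58.0 + (-0.0007595)·(120) + (+0.01962)·(375) = 58.0 -0.091 +7.358 = 65.266 m.

65.3 m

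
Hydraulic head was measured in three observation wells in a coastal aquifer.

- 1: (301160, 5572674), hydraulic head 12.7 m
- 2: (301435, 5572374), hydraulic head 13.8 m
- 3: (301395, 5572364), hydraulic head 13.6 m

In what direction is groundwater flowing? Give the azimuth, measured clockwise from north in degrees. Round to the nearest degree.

261°

With h = a·x + b·y + c and 1 as origin, the differences give:
  275·a + (-300)·b = +1.1
  235·a + (-310)·b = +0.9
Eliminate b (×(-310) and ×(-300), subtract): -14750·a = -71.00 → a = ∂h/∂x = +0.004814
Back-substitute: b = ∂h/∂y = +0.0007458.
Flow direction (−∇h) has components (-0.004814 E, -0.0007458 N).
Azimuth = atan2(E, N) = atan2(-0.004814, -0.0007458) = 261.2° ≈ 261°.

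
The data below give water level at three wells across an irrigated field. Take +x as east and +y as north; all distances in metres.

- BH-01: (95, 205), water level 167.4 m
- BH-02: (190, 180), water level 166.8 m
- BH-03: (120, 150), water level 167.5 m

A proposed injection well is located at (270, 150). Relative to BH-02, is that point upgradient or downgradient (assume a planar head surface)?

Taking BH-01 as reference: BH-02−BH-01 = (95, -25, -0.6); BH-03−BH-01 = (25, -55, +0.1).
Solve a·Δx + b·Δy = Δh: det = 95·(-55) − 25·(-25) = -4600.
∂h/∂x = [(-0.6)·(-55) − (+0.1)·(-25)] / -4600 = -0.007717
∂h/∂y = [95·(+0.1) − 25·(-0.6)] / -4600 = -0.005326
Head at (270, 150) = 167.4 + (-0.007717)·(175) + (-0.005326)·(-55) = 166.34 m.
That is lower than the 166.8 m at BH-02, so the point is downgradient.

downgradient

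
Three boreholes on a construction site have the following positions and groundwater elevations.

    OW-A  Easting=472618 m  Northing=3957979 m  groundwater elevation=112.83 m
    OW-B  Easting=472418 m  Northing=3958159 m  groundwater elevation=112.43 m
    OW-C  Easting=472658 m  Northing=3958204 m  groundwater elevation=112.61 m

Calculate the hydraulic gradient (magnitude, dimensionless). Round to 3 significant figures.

Three-point gradient (reference OW-A): Δ to OW-B = (-200, 180, -0.40), Δ to OW-C = (40, 225, -0.22).
∂h/∂x = +0.0009655, ∂h/∂y = -0.001149 (det = -52200).
|∇h| = √(0.0009655² + -0.001149²) = 0.001501

0.00150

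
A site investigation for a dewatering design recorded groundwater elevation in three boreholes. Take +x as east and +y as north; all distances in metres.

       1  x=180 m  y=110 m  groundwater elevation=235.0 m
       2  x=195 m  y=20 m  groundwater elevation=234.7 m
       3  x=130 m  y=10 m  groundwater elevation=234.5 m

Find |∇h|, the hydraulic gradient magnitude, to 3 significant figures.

With h = a·x + b·y + c and 1 as origin, the differences give:
  15·a + (-90)·b = -0.3
  (-50)·a + (-100)·b = -0.5
Eliminate b (×(-100) and ×(-90), subtract): -6000·a = -15.00 → a = ∂h/∂x = +0.002500
Back-substitute: b = ∂h/∂y = +0.003750.
|∇h| = √(0.002500² + 0.003750²) = 0.004507

0.00451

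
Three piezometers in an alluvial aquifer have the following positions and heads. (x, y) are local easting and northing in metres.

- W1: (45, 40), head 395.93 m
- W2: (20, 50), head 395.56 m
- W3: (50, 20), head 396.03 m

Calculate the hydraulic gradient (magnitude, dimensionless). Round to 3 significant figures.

0.0143

With h = a·x + b·y + c and W1 as origin, the differences give:
  (-25)·a + 10·b = -0.37
  5·a + (-20)·b = +0.10
Eliminate b (×(-20) and ×10, subtract): 450·a = 6.400 → a = ∂h/∂x = +0.01422
Back-substitute: b = ∂h/∂y = -0.001444.
|∇h| = √(0.01422² + -0.001444²) = 0.01429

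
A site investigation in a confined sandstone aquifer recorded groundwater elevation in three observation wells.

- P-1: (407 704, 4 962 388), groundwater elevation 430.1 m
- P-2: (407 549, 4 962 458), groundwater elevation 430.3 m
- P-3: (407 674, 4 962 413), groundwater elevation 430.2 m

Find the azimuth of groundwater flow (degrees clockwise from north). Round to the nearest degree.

192°

With h = a·x + b·y + c and P-1 as origin, the differences give:
  (-155)·a + 70·b = +0.2
  (-30)·a + 25·b = +0.1
Eliminate b (×25 and ×70, subtract): -1775·a = -2.00 → a = ∂h/∂x = +0.001127
Back-substitute: b = ∂h/∂y = +0.005352.
Flow direction (−∇h) has components (-0.001127 E, -0.005352 N).
Azimuth = atan2(E, N) = atan2(-0.001127, -0.005352) = 191.9° ≈ 192°.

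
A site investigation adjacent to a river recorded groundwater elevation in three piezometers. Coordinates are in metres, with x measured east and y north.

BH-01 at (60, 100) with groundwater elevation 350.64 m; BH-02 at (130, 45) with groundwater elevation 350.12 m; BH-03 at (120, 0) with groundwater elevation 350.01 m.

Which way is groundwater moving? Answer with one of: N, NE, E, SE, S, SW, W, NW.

SE

With h = a·x + b·y + c and BH-01 as origin, the differences give:
  70·a + (-55)·b = -0.52
  60·a + (-100)·b = -0.63
Eliminate b (×(-100) and ×(-55), subtract): -3700·a = 17.350 → a = ∂h/∂x = -0.004689
Back-substitute: b = ∂h/∂y = +0.003486.
Flow = −∇h = (+0.004689 east, -0.003486 north), which points southeast.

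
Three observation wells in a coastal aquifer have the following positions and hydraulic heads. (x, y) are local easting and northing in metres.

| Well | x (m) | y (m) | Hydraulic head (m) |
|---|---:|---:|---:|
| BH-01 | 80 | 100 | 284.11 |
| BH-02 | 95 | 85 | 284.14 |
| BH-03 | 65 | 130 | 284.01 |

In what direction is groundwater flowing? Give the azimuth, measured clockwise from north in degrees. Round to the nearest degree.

Differences from BH-01: to BH-02 (Δx, Δy, Δh) = (15, -15, +0.03); to BH-03 = (-15, 30, -0.10).
Determinant of the coordinate differences = 15·30 − (-15)·(-15) = 225.
∂h/∂x = [(+0.03)·30 − (-0.10)·(-15)] / 225 = -0.002667
∂h/∂y = [15·(-0.10) − (-15)·(+0.03)] / 225 = -0.004667
Flow direction (−∇h) has components (+0.002667 E, +0.004667 N).
Azimuth = atan2(E, N) = atan2(+0.002667, +0.004667) = 29.7° ≈ 030°.

030°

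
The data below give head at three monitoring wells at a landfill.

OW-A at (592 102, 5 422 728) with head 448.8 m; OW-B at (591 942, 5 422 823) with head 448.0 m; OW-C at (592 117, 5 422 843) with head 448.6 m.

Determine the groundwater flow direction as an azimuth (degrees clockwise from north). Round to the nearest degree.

With h = a·x + b·y + c and OW-A as origin, the differences give:
  (-160)·a + 95·b = -0.8
  15·a + 115·b = -0.2
Eliminate b (×115 and ×95, subtract): -19825·a = -73.00 → a = ∂h/∂x = +0.003682
Back-substitute: b = ∂h/∂y = -0.002219.
Flow direction (−∇h) has components (-0.003682 E, +0.002219 N).
Azimuth = atan2(E, N) = atan2(-0.003682, +0.002219) = 301.1° ≈ 301°.

301°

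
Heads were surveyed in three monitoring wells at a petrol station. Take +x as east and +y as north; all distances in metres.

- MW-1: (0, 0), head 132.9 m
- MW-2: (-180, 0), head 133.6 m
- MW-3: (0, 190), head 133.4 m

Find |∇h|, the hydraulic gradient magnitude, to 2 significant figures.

∂h/∂x = (133.6 − 132.9) / (-180 − 0) = -0.003889
∂h/∂y = (133.4 − 132.9) / (190 − 0) = +0.002632
|∇h| = √(-0.003889² + 0.002632²) = 0.004696

0.0047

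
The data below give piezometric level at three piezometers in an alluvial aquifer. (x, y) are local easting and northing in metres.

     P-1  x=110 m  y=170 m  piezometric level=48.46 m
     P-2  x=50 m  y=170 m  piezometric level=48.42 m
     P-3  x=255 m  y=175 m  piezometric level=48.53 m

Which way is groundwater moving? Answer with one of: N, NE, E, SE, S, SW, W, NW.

Three-point gradient (reference P-1): Δ to P-2 = (-60, 0, -0.04), Δ to P-3 = (145, 5, +0.07).
∂h/∂x = +0.0006667, ∂h/∂y = -0.005333 (det = -300).
Flow = −∇h = (-0.0006667 east, +0.005333 north), which points north.

N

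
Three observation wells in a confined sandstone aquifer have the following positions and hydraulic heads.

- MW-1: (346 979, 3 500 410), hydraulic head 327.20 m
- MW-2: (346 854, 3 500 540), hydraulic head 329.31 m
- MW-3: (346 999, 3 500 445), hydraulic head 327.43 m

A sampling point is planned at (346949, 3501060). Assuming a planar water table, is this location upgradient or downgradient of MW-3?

Differences from MW-1: to MW-2 (Δx, Δy, Δh) = (-125, 130, +2.11); to MW-3 = (20, 35, +0.23).
Determinant of the coordinate differences = (-125)·35 − 20·130 = -6975.
∂h/∂x = [(+2.11)·35 − (+0.23)·130] / -6975 = -0.006301
∂h/∂y = [(-125)·(+0.23) − 20·(+2.11)] / -6975 = +0.01017
Head at (346949, 3501060) = 327.20 + (-0.006301)·(-30) + (+0.01017)·(650) = 334.00 m.
That is higher than the 327.43 m at MW-3, so the point is upgradient.

upgradient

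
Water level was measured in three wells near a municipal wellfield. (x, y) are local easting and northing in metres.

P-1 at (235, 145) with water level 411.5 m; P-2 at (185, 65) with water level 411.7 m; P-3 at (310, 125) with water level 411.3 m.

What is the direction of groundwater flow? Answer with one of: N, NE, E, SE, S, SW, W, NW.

Three-point gradient (reference P-1): Δ to P-2 = (-50, -80, +0.2), Δ to P-3 = (75, -20, -0.2).
∂h/∂x = -0.002857, ∂h/∂y = -0.0007143 (det = 7000).
Flow = −∇h = (+0.002857 east, +0.0007143 north), which points east.

E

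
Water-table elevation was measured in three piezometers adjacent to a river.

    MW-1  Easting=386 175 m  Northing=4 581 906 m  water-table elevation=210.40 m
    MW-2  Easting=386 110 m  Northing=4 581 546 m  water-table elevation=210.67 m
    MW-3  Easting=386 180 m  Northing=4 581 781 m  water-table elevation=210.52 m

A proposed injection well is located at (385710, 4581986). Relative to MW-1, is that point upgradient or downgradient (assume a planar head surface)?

downgradient

Three-point gradient (reference MW-1): Δ to MW-2 = (-65, -360, +0.27), Δ to MW-3 = (5, -125, +0.12).
∂h/∂x = +0.0009521, ∂h/∂y = -0.0009219 (det = 9925).
Head at (385710, 4581986) = 210.40 + (+0.0009521)·(-465) + (-0.0009219)·(80) = 209.88 m.
That is lower than the 210.40 m at MW-1, so the point is downgradient.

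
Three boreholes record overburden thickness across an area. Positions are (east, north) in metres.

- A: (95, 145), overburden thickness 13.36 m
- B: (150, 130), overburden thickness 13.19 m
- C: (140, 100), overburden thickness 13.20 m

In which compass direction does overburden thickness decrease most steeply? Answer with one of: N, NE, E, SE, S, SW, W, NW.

E

With d = a·x + b·y + c and A as origin, the differences give:
  55·a + (-15)·b = -0.17
  45·a + (-45)·b = -0.16
Eliminate b (×(-45) and ×(-15), subtract): -1800·a = 5.250 → a = ∂d/∂x = -0.002917
Back-substitute: b = ∂d/∂y = +0.0006389.
Steepest decrease is along −∇f = (+0.002917 E, -0.0006389 N) → east.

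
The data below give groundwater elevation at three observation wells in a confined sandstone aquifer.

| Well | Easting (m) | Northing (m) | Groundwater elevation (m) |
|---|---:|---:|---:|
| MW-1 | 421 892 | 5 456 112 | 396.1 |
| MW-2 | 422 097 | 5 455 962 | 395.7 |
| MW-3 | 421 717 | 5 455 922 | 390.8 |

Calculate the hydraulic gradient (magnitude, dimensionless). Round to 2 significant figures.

0.021

With h = a·x + b·y + c and MW-1 as origin, the differences give:
  205·a + (-150)·b = -0.4
  (-175)·a + (-190)·b = -5.3
Eliminate b (×(-190) and ×(-150), subtract): -65200·a = -719.00 → a = ∂h/∂x = +0.01103
Back-substitute: b = ∂h/∂y = +0.01774.
|∇h| = √(0.01103² + 0.01774²) = 0.02089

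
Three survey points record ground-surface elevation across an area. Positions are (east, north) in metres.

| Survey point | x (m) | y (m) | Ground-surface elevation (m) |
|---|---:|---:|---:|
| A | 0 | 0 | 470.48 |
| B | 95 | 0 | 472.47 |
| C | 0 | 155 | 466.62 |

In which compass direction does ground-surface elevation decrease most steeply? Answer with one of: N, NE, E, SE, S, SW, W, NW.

∂z/∂x = (472.47 − 470.48) / (95 − 0) = +0.02095
∂z/∂y = (466.62 − 470.48) / (155 − 0) = -0.02490
Steepest decrease is along −∇f = (-0.02095 E, +0.02490 N) → northwest.

NW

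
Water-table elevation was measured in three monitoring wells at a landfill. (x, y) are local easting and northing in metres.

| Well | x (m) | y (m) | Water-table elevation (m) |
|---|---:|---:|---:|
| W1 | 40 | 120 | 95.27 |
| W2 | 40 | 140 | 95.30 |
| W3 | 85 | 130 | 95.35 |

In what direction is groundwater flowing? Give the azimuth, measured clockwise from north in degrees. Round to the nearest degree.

With h = a·x + b·y + c and W1 as origin, the differences give:
  0·a + 20·b = +0.03
  45·a + 10·b = +0.08
Eliminate b (×10 and ×20, subtract): -900·a = -1.300 → a = ∂h/∂x = +0.001444
Back-substitute: b = ∂h/∂y = +0.001500.
Flow direction (−∇h) has components (-0.001444 E, -0.001500 N).
Azimuth = atan2(E, N) = atan2(-0.001444, -0.001500) = 223.9° ≈ 224°.

224°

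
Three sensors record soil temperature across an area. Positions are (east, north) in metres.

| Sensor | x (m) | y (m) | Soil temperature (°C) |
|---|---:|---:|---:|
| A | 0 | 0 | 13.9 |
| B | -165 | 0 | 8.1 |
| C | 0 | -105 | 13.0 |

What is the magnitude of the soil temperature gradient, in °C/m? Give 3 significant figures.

0.0362 °C/m

∂T/∂x = (8.1 − 13.9) / (-165 − 0) = +0.03515
∂T/∂y = (13.0 − 13.9) / (-105 − 0) = +0.008571
|∇f| = √(0.03515² + 0.008571²) = 0.03618 °C/m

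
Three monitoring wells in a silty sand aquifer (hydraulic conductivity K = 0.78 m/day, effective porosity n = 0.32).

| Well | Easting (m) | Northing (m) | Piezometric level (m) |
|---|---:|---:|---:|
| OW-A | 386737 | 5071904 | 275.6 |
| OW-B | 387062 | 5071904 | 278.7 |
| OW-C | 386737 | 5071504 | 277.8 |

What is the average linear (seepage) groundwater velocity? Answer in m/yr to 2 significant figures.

9.8 m/yr

∂h/∂x = (278.7 − 275.6) / (387062 − 386737) = +0.009538
∂h/∂y = (277.8 − 275.6) / (5071504 − 5071904) = -0.005500
|∇h| = √(0.009538² + -0.005500²) = 0.01101
Seepage velocity v = K·i/n = 0.78 × 0.01101 / 0.32 = 0.02684 m/day = 9.803 m/yr.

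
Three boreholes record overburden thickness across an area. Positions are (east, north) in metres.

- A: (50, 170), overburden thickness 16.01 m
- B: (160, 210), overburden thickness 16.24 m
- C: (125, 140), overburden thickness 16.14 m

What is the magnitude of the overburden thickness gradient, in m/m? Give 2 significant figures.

With d = a·x + b·y + c and A as origin, the differences give:
  110·a + 40·b = +0.23
  75·a + (-30)·b = +0.13
Eliminate b (×(-30) and ×40, subtract): -6300·a = -12.100 → a = ∂d/∂x = +0.001921
Back-substitute: b = ∂d/∂y = +0.0004683.
|∇f| = √(0.001921² + 0.0004683²) = 0.001977 m/m

0.0020 m/m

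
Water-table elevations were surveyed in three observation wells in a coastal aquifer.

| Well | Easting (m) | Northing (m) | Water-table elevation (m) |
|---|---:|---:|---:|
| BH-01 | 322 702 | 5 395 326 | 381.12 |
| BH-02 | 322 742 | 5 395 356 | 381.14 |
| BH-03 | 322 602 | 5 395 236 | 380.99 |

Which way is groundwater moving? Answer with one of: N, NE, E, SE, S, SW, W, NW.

Three-point gradient (reference BH-01): Δ to BH-02 = (40, 30, +0.02), Δ to BH-03 = (-100, -90, -0.13).
∂h/∂x = -0.003500, ∂h/∂y = +0.005333 (det = -600).
Flow = −∇h = (+0.003500 east, -0.005333 north), which points southeast.

SE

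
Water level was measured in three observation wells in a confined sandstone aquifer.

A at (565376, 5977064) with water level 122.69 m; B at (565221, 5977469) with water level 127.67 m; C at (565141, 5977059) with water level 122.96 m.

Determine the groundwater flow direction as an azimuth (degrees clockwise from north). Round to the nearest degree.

With h = a·x + b·y + c and A as origin, the differences give:
  (-155)·a + 405·b = +4.98
  (-235)·a + (-5)·b = +0.27
Eliminate b (×(-5) and ×405, subtract): 95950·a = -134.250 → a = ∂h/∂x = -0.001399
Back-substitute: b = ∂h/∂y = +0.01176.
Flow direction (−∇h) has components (+0.001399 E, -0.01176 N).
Azimuth = atan2(E, N) = atan2(+0.001399, -0.01176) = 173.2° ≈ 173°.

173°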